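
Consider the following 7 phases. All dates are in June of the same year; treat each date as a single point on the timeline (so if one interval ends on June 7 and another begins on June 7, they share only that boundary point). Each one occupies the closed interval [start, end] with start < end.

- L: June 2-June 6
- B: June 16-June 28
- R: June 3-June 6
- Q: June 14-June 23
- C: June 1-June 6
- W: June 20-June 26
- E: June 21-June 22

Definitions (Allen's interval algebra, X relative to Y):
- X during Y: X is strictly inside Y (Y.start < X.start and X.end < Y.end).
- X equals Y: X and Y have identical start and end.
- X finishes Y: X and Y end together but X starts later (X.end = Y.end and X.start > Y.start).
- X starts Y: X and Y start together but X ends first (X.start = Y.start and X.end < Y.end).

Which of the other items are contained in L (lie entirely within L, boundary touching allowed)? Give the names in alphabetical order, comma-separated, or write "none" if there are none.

Target L = [June 2, June 6].
B [June 16, June 28] → after → no.
C [June 1, June 6] → finished-by → no.
E [June 21, June 22] → after → no.
Q [June 14, June 23] → after → no.
R [June 3, June 6] → finishes → yes.
W [June 20, June 26] → after → no.
Result: R.

R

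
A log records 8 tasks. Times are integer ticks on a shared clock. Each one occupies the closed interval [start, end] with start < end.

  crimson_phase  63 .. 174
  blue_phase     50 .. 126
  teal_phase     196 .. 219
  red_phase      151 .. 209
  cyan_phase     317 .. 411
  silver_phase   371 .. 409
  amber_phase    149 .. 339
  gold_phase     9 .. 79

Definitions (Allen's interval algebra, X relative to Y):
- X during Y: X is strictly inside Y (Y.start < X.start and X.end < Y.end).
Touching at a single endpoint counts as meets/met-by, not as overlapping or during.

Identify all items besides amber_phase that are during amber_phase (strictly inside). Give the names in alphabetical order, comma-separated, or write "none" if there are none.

red_phase, teal_phase

Target amber_phase = [149, 339].
blue_phase [50, 126] → before → no.
crimson_phase [63, 174] → overlaps → no.
cyan_phase [317, 411] → overlapped-by → no.
gold_phase [9, 79] → before → no.
red_phase [151, 209] → during → yes.
silver_phase [371, 409] → after → no.
teal_phase [196, 219] → during → yes.
Result: red_phase, teal_phase.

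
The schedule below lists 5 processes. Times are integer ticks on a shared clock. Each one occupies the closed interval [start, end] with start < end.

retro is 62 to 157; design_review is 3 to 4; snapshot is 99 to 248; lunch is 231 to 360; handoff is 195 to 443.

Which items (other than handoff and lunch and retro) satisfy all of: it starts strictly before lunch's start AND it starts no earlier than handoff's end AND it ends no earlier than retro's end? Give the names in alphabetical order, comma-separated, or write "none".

Conditions: its start is strictly before lunch's start (X.start < 231) AND its start is no earlier than handoff's end (X.start >= 443) AND its end is no earlier than retro's end (X.end >= 157).
design_review: start 3 < 231? ✓; start 3 >= 443? ✗; end 4 >= 157? ✗ → no.
snapshot: start 99 < 231? ✓; start 99 >= 443? ✗; end 248 >= 157? ✓ → no.
Result: none.

none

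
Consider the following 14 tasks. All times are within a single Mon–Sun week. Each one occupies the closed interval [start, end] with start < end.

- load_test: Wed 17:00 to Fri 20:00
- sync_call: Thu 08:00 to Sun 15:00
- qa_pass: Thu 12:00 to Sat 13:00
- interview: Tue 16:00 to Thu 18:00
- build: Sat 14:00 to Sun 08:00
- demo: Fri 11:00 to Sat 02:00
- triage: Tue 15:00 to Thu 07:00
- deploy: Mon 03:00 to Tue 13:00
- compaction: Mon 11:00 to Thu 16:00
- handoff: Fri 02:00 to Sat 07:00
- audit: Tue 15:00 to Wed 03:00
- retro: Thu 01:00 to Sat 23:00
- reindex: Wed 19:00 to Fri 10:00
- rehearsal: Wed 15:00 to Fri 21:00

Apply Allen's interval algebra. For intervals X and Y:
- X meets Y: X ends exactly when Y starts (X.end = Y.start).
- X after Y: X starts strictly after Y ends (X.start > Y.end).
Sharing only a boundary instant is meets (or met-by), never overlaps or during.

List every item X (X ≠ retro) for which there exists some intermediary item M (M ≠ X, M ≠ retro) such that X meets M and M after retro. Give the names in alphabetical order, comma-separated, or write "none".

none

Target retro = [Thu 01:00, Sat 23:00].
Intermediaries M with M after retro: none.
Union: none.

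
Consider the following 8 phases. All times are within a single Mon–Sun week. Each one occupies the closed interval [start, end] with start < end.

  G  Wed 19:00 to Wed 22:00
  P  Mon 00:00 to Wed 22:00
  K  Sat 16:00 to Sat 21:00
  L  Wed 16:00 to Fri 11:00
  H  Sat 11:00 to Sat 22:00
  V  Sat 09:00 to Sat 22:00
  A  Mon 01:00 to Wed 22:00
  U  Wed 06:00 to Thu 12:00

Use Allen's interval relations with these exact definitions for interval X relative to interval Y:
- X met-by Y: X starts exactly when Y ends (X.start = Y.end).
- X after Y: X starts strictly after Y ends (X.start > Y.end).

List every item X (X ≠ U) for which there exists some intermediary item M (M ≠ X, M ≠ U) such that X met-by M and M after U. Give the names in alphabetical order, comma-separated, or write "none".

none

Target U = [Wed 06:00, Thu 12:00].
Intermediaries M with M after U: H, K, V.
Via H — items with X met-by H: none.
Via K — items with X met-by K: none.
Via V — items with X met-by V: none.
Union: none.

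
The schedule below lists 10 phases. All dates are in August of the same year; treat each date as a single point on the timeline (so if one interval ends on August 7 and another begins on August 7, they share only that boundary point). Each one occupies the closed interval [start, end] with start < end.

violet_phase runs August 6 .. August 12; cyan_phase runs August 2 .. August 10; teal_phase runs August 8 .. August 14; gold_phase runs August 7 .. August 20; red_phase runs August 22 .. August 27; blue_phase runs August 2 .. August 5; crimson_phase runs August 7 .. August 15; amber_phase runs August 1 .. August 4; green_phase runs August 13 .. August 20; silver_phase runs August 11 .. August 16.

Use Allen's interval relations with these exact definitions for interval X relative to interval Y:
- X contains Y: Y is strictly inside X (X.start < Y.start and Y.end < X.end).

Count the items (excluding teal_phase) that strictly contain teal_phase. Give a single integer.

2

Target teal_phase = [August 8, August 14].
amber_phase [August 1, August 4] → before → no.
blue_phase [August 2, August 5] → before → no.
crimson_phase [August 7, August 15] → contains → counts.
cyan_phase [August 2, August 10] → overlaps → no.
gold_phase [August 7, August 20] → contains → counts.
green_phase [August 13, August 20] → overlapped-by → no.
red_phase [August 22, August 27] → after → no.
silver_phase [August 11, August 16] → overlapped-by → no.
violet_phase [August 6, August 12] → overlaps → no.
Total: 2.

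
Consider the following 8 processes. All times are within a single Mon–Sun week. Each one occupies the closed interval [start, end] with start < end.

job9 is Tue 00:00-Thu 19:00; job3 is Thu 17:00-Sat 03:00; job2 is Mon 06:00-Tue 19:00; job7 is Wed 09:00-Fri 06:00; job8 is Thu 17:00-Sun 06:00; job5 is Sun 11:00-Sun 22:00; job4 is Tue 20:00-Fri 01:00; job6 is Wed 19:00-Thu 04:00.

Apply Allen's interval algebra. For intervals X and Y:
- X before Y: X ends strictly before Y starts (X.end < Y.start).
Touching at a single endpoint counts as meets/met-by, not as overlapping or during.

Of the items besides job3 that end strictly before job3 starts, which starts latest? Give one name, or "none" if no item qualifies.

job6

Target job3 = [Thu 17:00, Sat 03:00].
job2 [Mon 06:00, Tue 19:00] → before → candidate.
job4 [Tue 20:00, Fri 01:00] → overlaps → excluded.
job5 [Sun 11:00, Sun 22:00] → after → excluded.
job6 [Wed 19:00, Thu 04:00] → before → candidate.
job7 [Wed 09:00, Fri 06:00] → overlaps → excluded.
job8 [Thu 17:00, Sun 06:00] → started-by → excluded.
job9 [Tue 00:00, Thu 19:00] → overlaps → excluded.
Among candidates, latest start is Wed 19:00 → job6.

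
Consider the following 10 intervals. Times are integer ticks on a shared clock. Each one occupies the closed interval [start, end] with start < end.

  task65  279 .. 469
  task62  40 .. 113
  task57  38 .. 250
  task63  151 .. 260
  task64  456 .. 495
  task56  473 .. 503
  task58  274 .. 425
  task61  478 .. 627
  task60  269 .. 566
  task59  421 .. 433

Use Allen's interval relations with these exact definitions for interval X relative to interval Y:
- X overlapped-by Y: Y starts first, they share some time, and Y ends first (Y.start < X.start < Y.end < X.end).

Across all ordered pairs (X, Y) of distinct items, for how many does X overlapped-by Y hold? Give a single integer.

Checking all 90 ordered pairs for relation 'overlapped-by'; matching pairs in alphabetical order:
(task56, task64): task56 overlapped-by task64 ✓
(task59, task58): task59 overlapped-by task58 ✓
(task61, task56): task61 overlapped-by task56 ✓
(task61, task60): task61 overlapped-by task60 ✓
(task61, task64): task61 overlapped-by task64 ✓
(task63, task57): task63 overlapped-by task57 ✓
(task64, task65): task64 overlapped-by task65 ✓
(task65, task58): task65 overlapped-by task58 ✓
Count: 8.

8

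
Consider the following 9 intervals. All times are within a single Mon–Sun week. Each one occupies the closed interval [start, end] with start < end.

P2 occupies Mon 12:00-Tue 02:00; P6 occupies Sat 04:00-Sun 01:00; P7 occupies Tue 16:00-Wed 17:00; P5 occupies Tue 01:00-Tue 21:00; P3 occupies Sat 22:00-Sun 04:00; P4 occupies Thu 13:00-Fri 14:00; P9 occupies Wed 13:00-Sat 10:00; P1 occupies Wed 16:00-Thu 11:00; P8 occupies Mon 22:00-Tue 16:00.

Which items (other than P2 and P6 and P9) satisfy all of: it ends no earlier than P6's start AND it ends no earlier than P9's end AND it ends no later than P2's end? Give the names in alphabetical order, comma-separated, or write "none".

none

Conditions: its end is no earlier than P6's start (X.end >= Sat 04:00) AND its end is no earlier than P9's end (X.end >= Sat 10:00) AND its end is no later than P2's end (X.end <= Tue 02:00).
P1: end Thu 11:00 >= Sat 04:00? ✗; end Thu 11:00 >= Sat 10:00? ✗; end Thu 11:00 <= Tue 02:00? ✗ → no.
P3: end Sun 04:00 >= Sat 04:00? ✓; end Sun 04:00 >= Sat 10:00? ✓; end Sun 04:00 <= Tue 02:00? ✗ → no.
P4: end Fri 14:00 >= Sat 04:00? ✗; end Fri 14:00 >= Sat 10:00? ✗; end Fri 14:00 <= Tue 02:00? ✗ → no.
P5: end Tue 21:00 >= Sat 04:00? ✗; end Tue 21:00 >= Sat 10:00? ✗; end Tue 21:00 <= Tue 02:00? ✗ → no.
P7: end Wed 17:00 >= Sat 04:00? ✗; end Wed 17:00 >= Sat 10:00? ✗; end Wed 17:00 <= Tue 02:00? ✗ → no.
P8: end Tue 16:00 >= Sat 04:00? ✗; end Tue 16:00 >= Sat 10:00? ✗; end Tue 16:00 <= Tue 02:00? ✗ → no.
Result: none.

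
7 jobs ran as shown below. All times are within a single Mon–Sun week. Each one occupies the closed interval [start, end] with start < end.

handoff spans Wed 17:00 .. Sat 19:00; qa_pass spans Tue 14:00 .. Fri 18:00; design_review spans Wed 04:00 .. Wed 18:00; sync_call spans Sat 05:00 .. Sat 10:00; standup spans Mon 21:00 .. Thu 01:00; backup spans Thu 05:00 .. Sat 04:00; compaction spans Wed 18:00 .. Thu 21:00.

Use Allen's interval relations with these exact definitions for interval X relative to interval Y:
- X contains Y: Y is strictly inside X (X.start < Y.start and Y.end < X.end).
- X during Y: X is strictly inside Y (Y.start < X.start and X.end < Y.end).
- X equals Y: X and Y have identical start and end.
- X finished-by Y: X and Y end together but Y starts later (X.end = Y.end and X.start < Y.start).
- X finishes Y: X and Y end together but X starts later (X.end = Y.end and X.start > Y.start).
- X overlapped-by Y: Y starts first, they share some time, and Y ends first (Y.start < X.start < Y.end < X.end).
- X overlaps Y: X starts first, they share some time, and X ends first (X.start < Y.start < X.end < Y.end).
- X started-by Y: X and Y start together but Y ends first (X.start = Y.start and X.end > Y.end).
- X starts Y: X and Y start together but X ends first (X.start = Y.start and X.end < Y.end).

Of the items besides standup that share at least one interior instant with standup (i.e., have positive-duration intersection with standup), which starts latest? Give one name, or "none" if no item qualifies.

Target standup = [Mon 21:00, Thu 01:00].
backup [Thu 05:00, Sat 04:00] → after → excluded.
compaction [Wed 18:00, Thu 21:00] → overlapped-by → candidate.
design_review [Wed 04:00, Wed 18:00] → during → candidate.
handoff [Wed 17:00, Sat 19:00] → overlapped-by → candidate.
qa_pass [Tue 14:00, Fri 18:00] → overlapped-by → candidate.
sync_call [Sat 05:00, Sat 10:00] → after → excluded.
Among candidates, latest start is Wed 18:00 → compaction.

compaction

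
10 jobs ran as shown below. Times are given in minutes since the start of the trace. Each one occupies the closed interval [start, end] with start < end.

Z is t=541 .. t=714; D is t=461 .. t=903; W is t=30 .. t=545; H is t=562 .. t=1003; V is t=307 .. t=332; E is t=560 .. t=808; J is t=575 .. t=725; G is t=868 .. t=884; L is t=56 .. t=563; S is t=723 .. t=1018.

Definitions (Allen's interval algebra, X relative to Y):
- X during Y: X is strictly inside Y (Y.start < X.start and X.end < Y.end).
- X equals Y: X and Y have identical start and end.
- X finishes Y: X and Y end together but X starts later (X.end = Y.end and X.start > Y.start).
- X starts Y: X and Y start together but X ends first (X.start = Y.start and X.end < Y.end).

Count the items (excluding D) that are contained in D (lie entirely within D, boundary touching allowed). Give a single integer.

Target D = [t=461, t=903].
E [t=560, t=808] → during → counts.
G [t=868, t=884] → during → counts.
H [t=562, t=1003] → overlapped-by → no.
J [t=575, t=725] → during → counts.
L [t=56, t=563] → overlaps → no.
S [t=723, t=1018] → overlapped-by → no.
V [t=307, t=332] → before → no.
W [t=30, t=545] → overlaps → no.
Z [t=541, t=714] → during → counts.
Total: 4.

4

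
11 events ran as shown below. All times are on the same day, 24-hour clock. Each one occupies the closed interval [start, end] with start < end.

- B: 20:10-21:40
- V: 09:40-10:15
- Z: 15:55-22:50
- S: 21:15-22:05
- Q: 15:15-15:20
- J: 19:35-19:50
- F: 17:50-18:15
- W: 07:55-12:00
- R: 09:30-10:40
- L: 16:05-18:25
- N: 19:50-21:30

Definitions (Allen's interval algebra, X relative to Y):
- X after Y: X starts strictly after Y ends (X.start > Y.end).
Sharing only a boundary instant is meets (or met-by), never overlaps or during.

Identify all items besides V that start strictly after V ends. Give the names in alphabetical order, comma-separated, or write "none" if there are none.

Target V = [09:40, 10:15].
B [20:10, 21:40] → after → yes.
F [17:50, 18:15] → after → yes.
J [19:35, 19:50] → after → yes.
L [16:05, 18:25] → after → yes.
N [19:50, 21:30] → after → yes.
Q [15:15, 15:20] → after → yes.
R [09:30, 10:40] → contains → no.
S [21:15, 22:05] → after → yes.
W [07:55, 12:00] → contains → no.
Z [15:55, 22:50] → after → yes.
Result: B, F, J, L, N, Q, S, Z.

B, F, J, L, N, Q, S, Z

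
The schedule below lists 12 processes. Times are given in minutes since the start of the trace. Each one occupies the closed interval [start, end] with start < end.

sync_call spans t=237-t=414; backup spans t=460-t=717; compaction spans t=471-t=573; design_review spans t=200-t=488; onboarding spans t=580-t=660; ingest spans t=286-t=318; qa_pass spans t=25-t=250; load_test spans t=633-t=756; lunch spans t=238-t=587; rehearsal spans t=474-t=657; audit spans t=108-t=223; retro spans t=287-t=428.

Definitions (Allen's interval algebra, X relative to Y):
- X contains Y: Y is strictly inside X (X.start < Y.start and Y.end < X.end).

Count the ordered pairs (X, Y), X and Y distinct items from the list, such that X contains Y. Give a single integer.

11

Checking all 132 ordered pairs for relation 'contains'; matching pairs in alphabetical order:
(backup, compaction): backup contains compaction ✓
(backup, onboarding): backup contains onboarding ✓
(backup, rehearsal): backup contains rehearsal ✓
(design_review, ingest): design_review contains ingest ✓
(design_review, retro): design_review contains retro ✓
(design_review, sync_call): design_review contains sync_call ✓
(lunch, compaction): lunch contains compaction ✓
(lunch, ingest): lunch contains ingest ✓
(lunch, retro): lunch contains retro ✓
(qa_pass, audit): qa_pass contains audit ✓
(sync_call, ingest): sync_call contains ingest ✓
Count: 11.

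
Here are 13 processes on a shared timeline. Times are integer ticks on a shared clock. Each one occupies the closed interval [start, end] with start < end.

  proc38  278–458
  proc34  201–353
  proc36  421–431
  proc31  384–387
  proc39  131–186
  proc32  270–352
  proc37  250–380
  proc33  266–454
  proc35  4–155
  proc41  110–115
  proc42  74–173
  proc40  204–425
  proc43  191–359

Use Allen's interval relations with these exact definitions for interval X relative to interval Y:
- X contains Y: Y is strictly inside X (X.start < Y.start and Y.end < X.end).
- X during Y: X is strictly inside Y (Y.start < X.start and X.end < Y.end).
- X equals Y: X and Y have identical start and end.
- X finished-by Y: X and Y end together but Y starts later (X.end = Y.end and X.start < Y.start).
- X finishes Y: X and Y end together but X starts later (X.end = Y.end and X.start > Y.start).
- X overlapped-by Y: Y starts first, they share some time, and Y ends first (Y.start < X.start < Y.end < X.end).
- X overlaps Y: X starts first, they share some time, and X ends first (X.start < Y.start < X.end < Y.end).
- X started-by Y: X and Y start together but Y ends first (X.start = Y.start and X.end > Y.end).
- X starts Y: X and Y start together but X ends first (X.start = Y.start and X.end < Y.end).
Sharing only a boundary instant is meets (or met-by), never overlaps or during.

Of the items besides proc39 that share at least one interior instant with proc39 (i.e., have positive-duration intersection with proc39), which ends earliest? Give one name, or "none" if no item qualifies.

Target proc39 = [131, 186].
proc31 [384, 387] → after → excluded.
proc32 [270, 352] → after → excluded.
proc33 [266, 454] → after → excluded.
proc34 [201, 353] → after → excluded.
proc35 [4, 155] → overlaps → candidate.
proc36 [421, 431] → after → excluded.
proc37 [250, 380] → after → excluded.
proc38 [278, 458] → after → excluded.
proc40 [204, 425] → after → excluded.
proc41 [110, 115] → before → excluded.
proc42 [74, 173] → overlaps → candidate.
proc43 [191, 359] → after → excluded.
Among candidates, earliest end is 155 → proc35.

proc35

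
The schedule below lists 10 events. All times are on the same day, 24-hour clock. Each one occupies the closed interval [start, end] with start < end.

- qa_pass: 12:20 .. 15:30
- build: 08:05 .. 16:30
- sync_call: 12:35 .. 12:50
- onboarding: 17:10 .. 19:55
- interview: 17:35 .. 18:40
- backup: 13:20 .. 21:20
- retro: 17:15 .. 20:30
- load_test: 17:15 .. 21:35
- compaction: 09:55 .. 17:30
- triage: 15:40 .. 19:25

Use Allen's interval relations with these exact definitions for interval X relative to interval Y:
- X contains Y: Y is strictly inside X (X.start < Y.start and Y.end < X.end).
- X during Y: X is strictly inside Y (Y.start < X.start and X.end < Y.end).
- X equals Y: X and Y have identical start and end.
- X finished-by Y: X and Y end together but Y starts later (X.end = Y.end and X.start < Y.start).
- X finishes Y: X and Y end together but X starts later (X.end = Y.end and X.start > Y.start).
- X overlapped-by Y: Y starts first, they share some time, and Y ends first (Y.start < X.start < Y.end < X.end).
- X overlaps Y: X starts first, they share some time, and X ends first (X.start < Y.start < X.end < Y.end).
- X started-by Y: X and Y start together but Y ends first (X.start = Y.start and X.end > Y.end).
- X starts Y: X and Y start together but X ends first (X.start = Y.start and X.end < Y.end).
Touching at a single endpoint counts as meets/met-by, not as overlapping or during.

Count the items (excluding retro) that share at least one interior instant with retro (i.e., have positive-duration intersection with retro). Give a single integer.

6

Target retro = [17:15, 20:30].
backup [13:20, 21:20] → contains → counts.
build [08:05, 16:30] → before → no.
compaction [09:55, 17:30] → overlaps → counts.
interview [17:35, 18:40] → during → counts.
load_test [17:15, 21:35] → started-by → counts.
onboarding [17:10, 19:55] → overlaps → counts.
qa_pass [12:20, 15:30] → before → no.
sync_call [12:35, 12:50] → before → no.
triage [15:40, 19:25] → overlaps → counts.
Total: 6.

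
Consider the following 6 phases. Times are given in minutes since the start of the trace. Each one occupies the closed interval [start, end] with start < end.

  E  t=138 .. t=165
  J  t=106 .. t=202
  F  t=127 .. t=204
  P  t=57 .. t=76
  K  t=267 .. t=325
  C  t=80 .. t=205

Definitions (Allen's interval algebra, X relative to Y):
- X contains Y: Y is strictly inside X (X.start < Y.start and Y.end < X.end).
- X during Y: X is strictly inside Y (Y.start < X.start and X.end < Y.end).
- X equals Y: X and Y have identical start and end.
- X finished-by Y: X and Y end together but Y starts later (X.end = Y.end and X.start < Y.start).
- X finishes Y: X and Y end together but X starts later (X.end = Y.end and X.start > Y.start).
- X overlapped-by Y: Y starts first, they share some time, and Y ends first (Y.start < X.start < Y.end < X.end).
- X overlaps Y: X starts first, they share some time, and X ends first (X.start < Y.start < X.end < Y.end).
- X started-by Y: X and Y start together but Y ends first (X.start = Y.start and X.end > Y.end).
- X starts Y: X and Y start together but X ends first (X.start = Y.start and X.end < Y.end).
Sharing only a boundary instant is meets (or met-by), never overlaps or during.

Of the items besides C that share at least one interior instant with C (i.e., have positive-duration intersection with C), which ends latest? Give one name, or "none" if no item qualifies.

Target C = [t=80, t=205].
E [t=138, t=165] → during → candidate.
F [t=127, t=204] → during → candidate.
J [t=106, t=202] → during → candidate.
K [t=267, t=325] → after → excluded.
P [t=57, t=76] → before → excluded.
Among candidates, latest end is t=204 → F.

F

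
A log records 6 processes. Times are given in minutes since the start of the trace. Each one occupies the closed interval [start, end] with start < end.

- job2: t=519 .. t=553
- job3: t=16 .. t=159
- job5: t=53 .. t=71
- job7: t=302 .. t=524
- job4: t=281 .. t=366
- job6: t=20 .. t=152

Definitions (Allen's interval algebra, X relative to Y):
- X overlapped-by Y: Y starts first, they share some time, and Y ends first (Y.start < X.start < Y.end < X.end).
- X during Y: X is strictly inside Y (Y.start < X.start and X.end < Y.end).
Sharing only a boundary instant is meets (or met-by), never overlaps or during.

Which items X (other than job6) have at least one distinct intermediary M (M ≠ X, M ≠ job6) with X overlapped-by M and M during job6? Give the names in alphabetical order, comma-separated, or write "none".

none

Target job6 = [t=20, t=152].
Intermediaries M with M during job6: job5.
Via job5 — items with X overlapped-by job5: none.
Union: none.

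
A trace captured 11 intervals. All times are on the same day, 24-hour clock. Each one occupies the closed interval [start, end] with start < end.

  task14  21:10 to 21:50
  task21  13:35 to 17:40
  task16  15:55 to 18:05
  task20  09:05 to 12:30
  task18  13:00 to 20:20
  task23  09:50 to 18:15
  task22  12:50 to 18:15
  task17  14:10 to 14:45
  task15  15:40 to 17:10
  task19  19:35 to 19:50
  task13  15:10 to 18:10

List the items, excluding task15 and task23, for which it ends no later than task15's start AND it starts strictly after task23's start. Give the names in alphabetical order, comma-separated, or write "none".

task17

Conditions: its end is no later than task15's start (X.end <= 15:40) AND its start is strictly after task23's start (X.start > 09:50).
task13: end 18:10 <= 15:40? ✗; start 15:10 > 09:50? ✓ → no.
task14: end 21:50 <= 15:40? ✗; start 21:10 > 09:50? ✓ → no.
task16: end 18:05 <= 15:40? ✗; start 15:55 > 09:50? ✓ → no.
task17: end 14:45 <= 15:40? ✓; start 14:10 > 09:50? ✓ → yes.
task18: end 20:20 <= 15:40? ✗; start 13:00 > 09:50? ✓ → no.
task19: end 19:50 <= 15:40? ✗; start 19:35 > 09:50? ✓ → no.
task20: end 12:30 <= 15:40? ✓; start 09:05 > 09:50? ✗ → no.
task21: end 17:40 <= 15:40? ✗; start 13:35 > 09:50? ✓ → no.
task22: end 18:15 <= 15:40? ✗; start 12:50 > 09:50? ✓ → no.
Result: task17.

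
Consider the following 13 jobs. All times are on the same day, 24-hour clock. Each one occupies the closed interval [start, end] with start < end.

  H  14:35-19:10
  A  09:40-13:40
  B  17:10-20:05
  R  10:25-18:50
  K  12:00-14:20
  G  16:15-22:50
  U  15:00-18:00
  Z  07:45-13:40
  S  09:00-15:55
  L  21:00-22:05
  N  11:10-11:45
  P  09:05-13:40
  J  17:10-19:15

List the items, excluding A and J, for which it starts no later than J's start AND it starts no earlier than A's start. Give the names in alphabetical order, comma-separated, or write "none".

Conditions: its start is no later than J's start (X.start <= 17:10) AND its start is no earlier than A's start (X.start >= 09:40).
B: start 17:10 <= 17:10? ✓; start 17:10 >= 09:40? ✓ → yes.
G: start 16:15 <= 17:10? ✓; start 16:15 >= 09:40? ✓ → yes.
H: start 14:35 <= 17:10? ✓; start 14:35 >= 09:40? ✓ → yes.
K: start 12:00 <= 17:10? ✓; start 12:00 >= 09:40? ✓ → yes.
L: start 21:00 <= 17:10? ✗; start 21:00 >= 09:40? ✓ → no.
N: start 11:10 <= 17:10? ✓; start 11:10 >= 09:40? ✓ → yes.
P: start 09:05 <= 17:10? ✓; start 09:05 >= 09:40? ✗ → no.
R: start 10:25 <= 17:10? ✓; start 10:25 >= 09:40? ✓ → yes.
S: start 09:00 <= 17:10? ✓; start 09:00 >= 09:40? ✗ → no.
U: start 15:00 <= 17:10? ✓; start 15:00 >= 09:40? ✓ → yes.
Z: start 07:45 <= 17:10? ✓; start 07:45 >= 09:40? ✗ → no.
Result: B, G, H, K, N, R, U.

B, G, H, K, N, R, U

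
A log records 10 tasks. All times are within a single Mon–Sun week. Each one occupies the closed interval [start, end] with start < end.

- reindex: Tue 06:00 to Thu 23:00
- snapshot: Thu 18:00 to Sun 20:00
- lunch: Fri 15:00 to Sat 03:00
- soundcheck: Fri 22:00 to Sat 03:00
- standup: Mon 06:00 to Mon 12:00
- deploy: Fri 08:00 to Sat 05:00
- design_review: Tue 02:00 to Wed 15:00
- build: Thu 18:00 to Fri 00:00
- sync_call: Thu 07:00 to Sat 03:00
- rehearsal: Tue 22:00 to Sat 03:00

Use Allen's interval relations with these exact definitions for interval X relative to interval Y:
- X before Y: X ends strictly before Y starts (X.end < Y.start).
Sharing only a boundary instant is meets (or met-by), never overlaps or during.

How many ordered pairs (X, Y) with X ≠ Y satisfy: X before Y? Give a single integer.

21

Checking all 90 ordered pairs for relation 'before'; matching pairs in alphabetical order:
(build, deploy): build before deploy ✓
(build, lunch): build before lunch ✓
(build, soundcheck): build before soundcheck ✓
(design_review, build): design_review before build ✓
(design_review, deploy): design_review before deploy ✓
(design_review, lunch): design_review before lunch ✓
(design_review, snapshot): design_review before snapshot ✓
(design_review, soundcheck): design_review before soundcheck ✓
(design_review, sync_call): design_review before sync_call ✓
(reindex, deploy): reindex before deploy ✓
(reindex, lunch): reindex before lunch ✓
(reindex, soundcheck): reindex before soundcheck ✓
(standup, build): standup before build ✓
(standup, deploy): standup before deploy ✓
(standup, design_review): standup before design_review ✓
(standup, lunch): standup before lunch ✓
(standup, rehearsal): standup before rehearsal ✓
(standup, reindex): standup before reindex ✓
(standup, snapshot): standup before snapshot ✓
(standup, soundcheck): standup before soundcheck ✓
(standup, sync_call): standup before sync_call ✓
Count: 21.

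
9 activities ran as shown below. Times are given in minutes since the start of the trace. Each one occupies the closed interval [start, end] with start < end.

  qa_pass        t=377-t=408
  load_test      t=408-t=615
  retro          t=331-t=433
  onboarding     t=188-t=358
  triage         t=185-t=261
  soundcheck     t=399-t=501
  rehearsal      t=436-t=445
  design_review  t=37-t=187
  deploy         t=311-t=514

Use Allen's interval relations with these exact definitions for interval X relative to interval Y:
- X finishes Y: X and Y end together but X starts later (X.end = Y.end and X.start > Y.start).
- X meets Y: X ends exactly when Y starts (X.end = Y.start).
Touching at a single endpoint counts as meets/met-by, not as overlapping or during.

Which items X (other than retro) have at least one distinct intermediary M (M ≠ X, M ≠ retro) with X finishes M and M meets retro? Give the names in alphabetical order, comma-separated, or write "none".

none

Target retro = [t=331, t=433].
Intermediaries M with M meets retro: none.
Union: none.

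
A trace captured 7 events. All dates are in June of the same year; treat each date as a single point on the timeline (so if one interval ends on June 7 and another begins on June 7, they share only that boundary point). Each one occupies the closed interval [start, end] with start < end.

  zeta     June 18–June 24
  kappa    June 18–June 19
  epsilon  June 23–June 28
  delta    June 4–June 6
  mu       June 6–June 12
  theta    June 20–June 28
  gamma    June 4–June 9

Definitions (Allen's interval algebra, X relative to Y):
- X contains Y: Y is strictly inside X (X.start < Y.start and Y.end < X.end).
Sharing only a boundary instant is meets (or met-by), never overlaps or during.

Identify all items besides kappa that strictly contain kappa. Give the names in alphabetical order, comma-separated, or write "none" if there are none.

none

Target kappa = [June 18, June 19].
delta [June 4, June 6] → before → no.
epsilon [June 23, June 28] → after → no.
gamma [June 4, June 9] → before → no.
mu [June 6, June 12] → before → no.
theta [June 20, June 28] → after → no.
zeta [June 18, June 24] → started-by → no.
Result: none.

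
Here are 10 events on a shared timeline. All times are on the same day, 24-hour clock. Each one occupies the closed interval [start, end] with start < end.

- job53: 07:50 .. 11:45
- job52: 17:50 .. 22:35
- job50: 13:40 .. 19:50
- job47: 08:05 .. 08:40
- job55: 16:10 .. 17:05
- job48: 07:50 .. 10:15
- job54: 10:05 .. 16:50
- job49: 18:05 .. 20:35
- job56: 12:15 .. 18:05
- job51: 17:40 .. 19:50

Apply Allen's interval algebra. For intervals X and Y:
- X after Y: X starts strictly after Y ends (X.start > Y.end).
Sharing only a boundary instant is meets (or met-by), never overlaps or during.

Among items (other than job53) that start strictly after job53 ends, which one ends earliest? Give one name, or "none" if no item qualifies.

job55

Target job53 = [07:50, 11:45].
job47 [08:05, 08:40] → during → excluded.
job48 [07:50, 10:15] → starts → excluded.
job49 [18:05, 20:35] → after → candidate.
job50 [13:40, 19:50] → after → candidate.
job51 [17:40, 19:50] → after → candidate.
job52 [17:50, 22:35] → after → candidate.
job54 [10:05, 16:50] → overlapped-by → excluded.
job55 [16:10, 17:05] → after → candidate.
job56 [12:15, 18:05] → after → candidate.
Among candidates, earliest end is 17:05 → job55.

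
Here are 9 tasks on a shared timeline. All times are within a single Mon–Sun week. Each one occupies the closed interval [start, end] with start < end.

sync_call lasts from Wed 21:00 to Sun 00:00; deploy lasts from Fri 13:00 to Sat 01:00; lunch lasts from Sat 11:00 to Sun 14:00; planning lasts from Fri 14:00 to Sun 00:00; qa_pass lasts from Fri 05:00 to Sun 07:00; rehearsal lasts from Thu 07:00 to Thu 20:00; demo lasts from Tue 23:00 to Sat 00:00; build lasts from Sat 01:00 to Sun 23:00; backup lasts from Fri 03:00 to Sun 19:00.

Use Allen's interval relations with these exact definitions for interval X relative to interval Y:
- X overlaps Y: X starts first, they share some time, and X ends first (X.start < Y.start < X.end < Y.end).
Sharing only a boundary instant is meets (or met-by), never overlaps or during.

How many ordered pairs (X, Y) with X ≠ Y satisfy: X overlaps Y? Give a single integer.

Checking all 72 ordered pairs for relation 'overlaps'; matching pairs in alphabetical order:
(backup, build): backup overlaps build ✓
(demo, backup): demo overlaps backup ✓
(demo, deploy): demo overlaps deploy ✓
(demo, planning): demo overlaps planning ✓
(demo, qa_pass): demo overlaps qa_pass ✓
(demo, sync_call): demo overlaps sync_call ✓
(deploy, planning): deploy overlaps planning ✓
(planning, build): planning overlaps build ✓
(planning, lunch): planning overlaps lunch ✓
(qa_pass, build): qa_pass overlaps build ✓
(qa_pass, lunch): qa_pass overlaps lunch ✓
(sync_call, backup): sync_call overlaps backup ✓
(sync_call, build): sync_call overlaps build ✓
(sync_call, lunch): sync_call overlaps lunch ✓
(sync_call, qa_pass): sync_call overlaps qa_pass ✓
Count: 15.

15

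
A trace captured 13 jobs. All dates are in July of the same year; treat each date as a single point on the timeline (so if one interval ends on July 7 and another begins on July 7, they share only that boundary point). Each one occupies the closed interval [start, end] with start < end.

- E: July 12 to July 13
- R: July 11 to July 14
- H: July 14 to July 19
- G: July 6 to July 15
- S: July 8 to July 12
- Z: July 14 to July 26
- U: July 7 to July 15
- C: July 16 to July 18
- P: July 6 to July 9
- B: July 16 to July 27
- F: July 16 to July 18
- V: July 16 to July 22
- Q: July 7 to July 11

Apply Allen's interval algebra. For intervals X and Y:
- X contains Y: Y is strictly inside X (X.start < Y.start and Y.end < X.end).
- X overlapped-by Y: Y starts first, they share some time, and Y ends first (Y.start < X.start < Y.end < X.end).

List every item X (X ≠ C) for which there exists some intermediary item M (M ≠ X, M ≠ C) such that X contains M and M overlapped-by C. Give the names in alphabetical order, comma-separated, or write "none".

Target C = [July 16, July 18].
Intermediaries M with M overlapped-by C: none.
Union: none.

none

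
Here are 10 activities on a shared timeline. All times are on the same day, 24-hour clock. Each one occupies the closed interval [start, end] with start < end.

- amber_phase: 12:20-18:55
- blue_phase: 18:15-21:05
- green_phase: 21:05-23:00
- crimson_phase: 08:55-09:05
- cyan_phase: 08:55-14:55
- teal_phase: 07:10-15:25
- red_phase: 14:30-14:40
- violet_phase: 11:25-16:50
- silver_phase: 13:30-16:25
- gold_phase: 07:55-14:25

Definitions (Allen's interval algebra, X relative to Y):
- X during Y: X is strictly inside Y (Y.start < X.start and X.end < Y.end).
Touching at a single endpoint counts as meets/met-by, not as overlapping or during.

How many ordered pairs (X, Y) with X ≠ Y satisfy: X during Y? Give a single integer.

Checking all 90 ordered pairs for relation 'during'; matching pairs in alphabetical order:
(crimson_phase, gold_phase): crimson_phase during gold_phase ✓
(crimson_phase, teal_phase): crimson_phase during teal_phase ✓
(cyan_phase, teal_phase): cyan_phase during teal_phase ✓
(gold_phase, teal_phase): gold_phase during teal_phase ✓
(red_phase, amber_phase): red_phase during amber_phase ✓
(red_phase, cyan_phase): red_phase during cyan_phase ✓
(red_phase, silver_phase): red_phase during silver_phase ✓
(red_phase, teal_phase): red_phase during teal_phase ✓
(red_phase, violet_phase): red_phase during violet_phase ✓
(silver_phase, amber_phase): silver_phase during amber_phase ✓
(silver_phase, violet_phase): silver_phase during violet_phase ✓
Count: 11.

11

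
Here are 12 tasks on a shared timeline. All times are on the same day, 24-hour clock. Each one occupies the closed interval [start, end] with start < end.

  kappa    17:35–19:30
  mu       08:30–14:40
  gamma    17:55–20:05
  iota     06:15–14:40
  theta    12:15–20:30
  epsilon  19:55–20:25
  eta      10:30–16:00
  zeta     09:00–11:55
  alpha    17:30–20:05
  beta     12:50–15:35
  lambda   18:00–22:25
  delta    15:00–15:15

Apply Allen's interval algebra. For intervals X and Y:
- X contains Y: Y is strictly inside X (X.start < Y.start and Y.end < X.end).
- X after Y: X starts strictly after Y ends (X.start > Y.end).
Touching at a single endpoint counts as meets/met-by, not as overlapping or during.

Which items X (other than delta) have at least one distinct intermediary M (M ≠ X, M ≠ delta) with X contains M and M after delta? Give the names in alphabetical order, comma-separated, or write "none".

alpha, lambda, theta

Target delta = [15:00, 15:15].
Intermediaries M with M after delta: alpha, epsilon, gamma, kappa, lambda.
Via alpha — items with X contains alpha: theta.
Via epsilon — items with X contains epsilon: lambda, theta.
Via gamma — items with X contains gamma: theta.
Via kappa — items with X contains kappa: alpha, theta.
Via lambda — items with X contains lambda: none.
Union: alpha, lambda, theta.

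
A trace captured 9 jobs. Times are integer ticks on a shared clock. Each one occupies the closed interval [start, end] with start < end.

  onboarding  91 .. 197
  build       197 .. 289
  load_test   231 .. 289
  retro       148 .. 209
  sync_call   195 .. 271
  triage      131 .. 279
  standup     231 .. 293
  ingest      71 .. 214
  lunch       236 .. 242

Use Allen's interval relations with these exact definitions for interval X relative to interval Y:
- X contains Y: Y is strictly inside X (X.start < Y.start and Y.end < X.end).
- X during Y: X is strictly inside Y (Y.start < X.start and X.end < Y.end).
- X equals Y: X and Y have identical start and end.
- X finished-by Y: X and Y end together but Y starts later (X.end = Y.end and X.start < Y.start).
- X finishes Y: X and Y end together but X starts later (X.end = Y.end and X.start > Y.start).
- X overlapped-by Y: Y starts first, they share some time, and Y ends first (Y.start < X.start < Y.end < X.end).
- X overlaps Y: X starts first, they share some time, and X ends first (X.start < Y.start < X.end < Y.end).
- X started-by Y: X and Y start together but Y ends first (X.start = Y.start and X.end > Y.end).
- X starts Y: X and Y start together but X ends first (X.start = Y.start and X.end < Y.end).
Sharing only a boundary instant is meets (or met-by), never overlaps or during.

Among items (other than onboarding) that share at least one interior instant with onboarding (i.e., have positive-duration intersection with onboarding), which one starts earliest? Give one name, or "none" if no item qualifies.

ingest

Target onboarding = [91, 197].
build [197, 289] → met-by → excluded.
ingest [71, 214] → contains → candidate.
load_test [231, 289] → after → excluded.
lunch [236, 242] → after → excluded.
retro [148, 209] → overlapped-by → candidate.
standup [231, 293] → after → excluded.
sync_call [195, 271] → overlapped-by → candidate.
triage [131, 279] → overlapped-by → candidate.
Among candidates, earliest start is 71 → ingest.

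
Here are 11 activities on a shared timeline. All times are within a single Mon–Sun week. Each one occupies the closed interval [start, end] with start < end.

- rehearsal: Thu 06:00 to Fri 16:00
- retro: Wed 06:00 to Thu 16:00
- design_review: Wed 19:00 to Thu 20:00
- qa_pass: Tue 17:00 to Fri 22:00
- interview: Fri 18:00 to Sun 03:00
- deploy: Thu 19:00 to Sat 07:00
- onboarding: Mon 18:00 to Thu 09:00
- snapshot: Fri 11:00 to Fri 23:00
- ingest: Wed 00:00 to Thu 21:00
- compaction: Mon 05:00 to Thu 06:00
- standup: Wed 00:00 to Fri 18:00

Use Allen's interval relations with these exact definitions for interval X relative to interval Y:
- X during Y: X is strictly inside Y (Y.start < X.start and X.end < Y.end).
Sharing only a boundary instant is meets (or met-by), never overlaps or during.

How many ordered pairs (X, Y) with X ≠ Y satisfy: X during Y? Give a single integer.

11

Checking all 110 ordered pairs for relation 'during'; matching pairs in alphabetical order:
(design_review, ingest): design_review during ingest ✓
(design_review, qa_pass): design_review during qa_pass ✓
(design_review, standup): design_review during standup ✓
(ingest, qa_pass): ingest during qa_pass ✓
(rehearsal, qa_pass): rehearsal during qa_pass ✓
(rehearsal, standup): rehearsal during standup ✓
(retro, ingest): retro during ingest ✓
(retro, qa_pass): retro during qa_pass ✓
(retro, standup): retro during standup ✓
(snapshot, deploy): snapshot during deploy ✓
(standup, qa_pass): standup during qa_pass ✓
Count: 11.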